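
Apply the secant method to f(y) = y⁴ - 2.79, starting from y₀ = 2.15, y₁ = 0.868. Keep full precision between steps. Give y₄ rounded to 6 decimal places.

Secant update: y_(k+1) = y_k − f(y_k)·(y_k − y_(k-1))/(f(y_k) − f(y_(k-1))).
f(y_0) = 18.577506, f(y_1) = -2.222352
y_2 = 0.868000 - (-2.222352)·(0.868000 - 2.150000)/(-2.222352 - (18.577506)) = 1.004975; f(y_2) = -1.769952
y_3 = 1.004975 - (-1.769952)·(1.004975 - 0.868000)/(-1.769952 - (-2.222352)) = 1.540869; f(y_3) = 2.847194
y_4 = 1.540869 - (2.847194)·(1.540869 - 1.004975)/(2.847194 - (-1.769952)) = 1.210406; f(y_4) = -0.643531

1.210406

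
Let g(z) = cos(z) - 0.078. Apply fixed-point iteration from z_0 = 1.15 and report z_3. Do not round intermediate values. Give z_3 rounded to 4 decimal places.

0.5684

z_1 = g(1.150000) = 0.330487
z_2 = g(0.330487) = 0.867884
z_3 = g(0.867884) = 0.568442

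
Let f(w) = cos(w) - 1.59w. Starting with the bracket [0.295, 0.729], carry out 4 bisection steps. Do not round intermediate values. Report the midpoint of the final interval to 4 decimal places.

f(0.295000) = 0.487752, f(0.729000) = -0.413269 (opposite signs)
step 1: m = 0.512000, f(m) = 0.057686 > 0 → root in [0.512000, 0.729000]
step 2: m = 0.620500, f(m) = -0.173007 < 0 → root in [0.512000, 0.620500]
step 3: m = 0.566250, f(m) = -0.056419 < 0 → root in [0.512000, 0.566250]
step 4: m = 0.539125, f(m) = 0.000949 > 0 → root in [0.539125, 0.566250]
Midpoint of [0.539125, 0.566250] = 0.552687

0.5527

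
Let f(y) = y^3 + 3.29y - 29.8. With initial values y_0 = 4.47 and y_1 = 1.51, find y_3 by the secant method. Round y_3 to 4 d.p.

3.0864

f(y_0) = 74.220923, f(y_1) = -21.389149
y_2 = 1.510000 - (-21.389149)·(1.510000 - 4.470000)/(-21.389149 - (74.220923)) = 2.172188; f(y_2) = -12.404241
y_3 = 2.172188 - (-12.404241)·(2.172188 - 1.510000)/(-12.404241 - (-21.389149)) = 3.086382; f(y_3) = 9.754309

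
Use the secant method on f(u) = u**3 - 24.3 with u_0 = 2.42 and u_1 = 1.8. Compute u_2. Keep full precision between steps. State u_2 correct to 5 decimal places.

3.17284

Secant update: u_(k+1) = u_k − f(u_k)·(u_k − u_(k-1))/(f(u_k) − f(u_(k-1))).
f(u_0) = -10.127512, f(u_1) = -18.468000
u_2 = 1.800000 - (-18.468000)·(1.800000 - 2.420000)/(-18.468000 - (-10.127512)) = 3.172841; f(u_2) = 7.640722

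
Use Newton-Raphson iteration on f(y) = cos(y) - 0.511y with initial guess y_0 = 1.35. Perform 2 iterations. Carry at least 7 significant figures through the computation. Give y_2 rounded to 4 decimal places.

1.0216

f'(y) = -sin(y) - 0.511
y_0 = 1.350000: f = -0.470843, f' = -1.486723 → y_1 = 1.350000 - (-0.470843)/(-1.486723) = 1.033301
y_1 = 1.033301: f = -0.016031, f' = -1.369994 → y_2 = 1.033301 - (-0.016031)/(-1.369994) = 1.021600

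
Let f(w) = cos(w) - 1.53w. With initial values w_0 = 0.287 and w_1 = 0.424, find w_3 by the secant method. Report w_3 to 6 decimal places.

f(w_0) = 0.519987, f(w_1) = 0.262731
w_2 = 0.424000 - (0.262731)·(0.424000 - 0.287000)/(0.262731 - (0.519987)) = 0.563915; f(w_2) = -0.017621
w_3 = 0.563915 - (-0.017621)·(0.563915 - 0.424000)/(-0.017621 - (0.262731)) = 0.555121; f(w_3) = 0.000502

0.555121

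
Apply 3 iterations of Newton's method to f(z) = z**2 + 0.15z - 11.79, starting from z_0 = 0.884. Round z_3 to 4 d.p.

3.4300

f'(z) = 2z + 0.15
z_0 = 0.884000: f = -10.875944, f' = 1.918000 → z_1 = 0.884000 - (-10.875944)/(1.918000) = 6.554461
z_1 = 6.554461: f = 32.154127, f' = 13.258922 → z_2 = 6.554461 - (32.154127)/(13.258922) = 4.129367
z_2 = 4.129367: f = 5.881079, f' = 8.408735 → z_3 = 4.129367 - (5.881079)/(8.408735) = 3.429966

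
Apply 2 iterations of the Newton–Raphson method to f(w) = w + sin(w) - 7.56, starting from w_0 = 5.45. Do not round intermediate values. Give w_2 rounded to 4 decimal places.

6.9357

Newton update: w ← w − f(w)/f'(w).
f'(w) = 1 + cos(w)
w_0 = 5.450000: f = -2.850077, f' = 1.672522 → w_1 = 5.450000 - (-2.850077)/(1.672522) = 7.154060
w_1 = 7.154060: f = 0.358952, f' = 1.644158 → w_2 = 7.154060 - (0.358952)/(1.644158) = 6.935740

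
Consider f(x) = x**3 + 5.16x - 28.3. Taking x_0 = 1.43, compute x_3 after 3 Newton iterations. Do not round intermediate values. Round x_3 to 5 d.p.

2.49226

f'(x) = 3x**2 + 5.16
x_0 = 1.430000: f = -17.996993, f' = 11.294700 → x_1 = 1.430000 - (-17.996993)/(11.294700) = 3.023402
x_1 = 3.023402: f = 14.937537, f' = 32.582872 → x_2 = 3.023402 - (14.937537)/(32.582872) = 2.564954
x_2 = 2.564954: f = 1.809969, f' = 24.896968 → x_3 = 2.564954 - (1.809969)/(24.896968) = 2.492256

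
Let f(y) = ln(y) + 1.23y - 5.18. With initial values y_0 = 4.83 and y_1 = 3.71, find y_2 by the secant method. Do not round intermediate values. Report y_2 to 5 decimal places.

3.23623

Secant update: y_(k+1) = y_k − f(y_k)·(y_k − y_(k-1))/(f(y_k) − f(y_(k-1))).
f(y_0) = 2.335746, f(y_1) = 0.694332
y_2 = 3.710000 - (0.694332)·(3.710000 - 4.830000)/(0.694332 - (2.335746)) = 3.236231; f(y_2) = -0.025027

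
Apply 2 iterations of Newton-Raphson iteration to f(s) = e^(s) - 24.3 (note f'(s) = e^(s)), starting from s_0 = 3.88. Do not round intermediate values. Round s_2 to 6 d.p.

3.207668

s_0 = 3.880000: f = 24.124215, f' = 48.424215 → s_1 = 3.880000 - (24.124215)/(48.424215) = 3.381815
s_1 = 3.381815: f = 5.124129, f' = 29.424129 → s_2 = 3.381815 - (5.124129)/(29.424129) = 3.207668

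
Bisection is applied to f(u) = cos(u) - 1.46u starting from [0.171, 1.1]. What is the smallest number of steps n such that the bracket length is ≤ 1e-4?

14

Initial width b − a = 1.1 − 0.171 = 0.929000.
After n steps the width is (b−a)/2^n; need (b−a)/2^n ≤ 1e-4.
So n ≥ log₂(0.929000/1e-4) = log₂(9290.0000) ≈ 13.1815.
Hence n = 14.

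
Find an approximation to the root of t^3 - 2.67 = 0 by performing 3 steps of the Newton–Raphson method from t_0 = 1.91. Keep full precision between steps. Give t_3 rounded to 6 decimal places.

f'(t) = 3t^2
t_0 = 1.910000: f = 4.297871, f' = 10.944300 → t_1 = 1.910000 - (4.297871)/(10.944300) = 1.517296
t_1 = 1.517296: f = 0.823099, f' = 6.906561 → t_2 = 1.517296 - (0.823099)/(6.906561) = 1.398120
t_2 = 1.398120: f = 0.062958, f' = 5.864215 → t_3 = 1.398120 - (0.062958)/(5.864215) = 1.387384

1.387384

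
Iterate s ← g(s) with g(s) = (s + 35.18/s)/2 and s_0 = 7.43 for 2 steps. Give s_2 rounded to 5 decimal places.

5.93315

s_1 = g(7.430000) = 6.082429
s_2 = g(6.082429) = 5.933151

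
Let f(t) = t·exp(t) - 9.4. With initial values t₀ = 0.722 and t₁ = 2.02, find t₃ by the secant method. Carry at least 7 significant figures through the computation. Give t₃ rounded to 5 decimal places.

Secant update: t_(k+1) = t_k − f(t_k)·(t_k − t_(k-1))/(f(t_k) − f(t_(k-1))).
f(t_0) = -7.913730, f(t_1) = 5.827416
t_2 = 2.020000 - (5.827416)·(2.020000 - 0.722000)/(5.827416 - (-7.913730)) = 1.469537; f(t_2) = -3.011592
t_3 = 1.469537 - (-3.011592)·(1.469537 - 2.020000)/(-3.011592 - (5.827416)) = 1.657089; f(t_3) = -0.710189

1.65709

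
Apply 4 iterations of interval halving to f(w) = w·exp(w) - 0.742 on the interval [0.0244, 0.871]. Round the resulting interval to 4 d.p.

[0.4477, 0.5006]

f(0.024400) = -0.716997, f(0.871000) = 1.339079 (opposite signs)
step 1: m = 0.447700, f(m) = -0.041480 < 0 → root in [0.447700, 0.871000]
step 2: m = 0.659350, f(m) = 0.532876 > 0 → root in [0.447700, 0.659350]
step 3: m = 0.553525, f(m) = 0.220787 > 0 → root in [0.447700, 0.553525]
step 4: m = 0.500613, f(m) = 0.083876 > 0 → root in [0.447700, 0.500613]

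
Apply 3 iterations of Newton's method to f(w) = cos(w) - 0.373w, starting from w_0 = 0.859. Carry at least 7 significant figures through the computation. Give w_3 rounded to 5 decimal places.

Newton update: w ← w − f(w)/f'(w).
f'(w) = -sin(w) - 0.373
w_0 = 0.859000: f = 0.332788, f' = -1.130190 → w_1 = 0.859000 - (0.332788)/(-1.130190) = 1.153453
w_1 = 1.153453: f = -0.024905, f' = -1.287169 → w_2 = 1.153453 - (-0.024905)/(-1.287169) = 1.134105
w_2 = 1.134105: f = -0.000077, f' = -1.279156 → w_3 = 1.134105 - (-0.000077)/(-1.279156) = 1.134044

1.13404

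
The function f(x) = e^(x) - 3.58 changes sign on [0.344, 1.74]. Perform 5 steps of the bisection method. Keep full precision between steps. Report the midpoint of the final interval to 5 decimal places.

1.28194

f(0.344000) = -2.169421, f(1.740000) = 2.117343 (opposite signs)
step 1: m = 1.042000, f(m) = -0.745119 < 0 → root in [1.042000, 1.740000]
step 2: m = 1.391000, f(m) = 0.438867 > 0 → root in [1.042000, 1.391000]
step 3: m = 1.216500, f(m) = -0.204647 < 0 → root in [1.216500, 1.391000]
step 4: m = 1.303750, f(m) = 0.103082 > 0 → root in [1.216500, 1.303750]
step 5: m = 1.260125, f(m) = -0.054138 < 0 → root in [1.260125, 1.303750]
Midpoint of [1.260125, 1.303750] = 1.281937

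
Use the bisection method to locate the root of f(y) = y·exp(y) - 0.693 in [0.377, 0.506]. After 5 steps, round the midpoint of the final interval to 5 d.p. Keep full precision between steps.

0.44352

f(0.377000) = -0.143370, f(0.506000) = 0.146274 (opposite signs)
step 1: m = 0.441500, f(m) = -0.006451 < 0 → root in [0.441500, 0.506000]
step 2: m = 0.473750, f(m) = 0.067845 > 0 → root in [0.441500, 0.473750]
step 3: m = 0.457625, f(m) = 0.030192 > 0 → root in [0.441500, 0.457625]
step 4: m = 0.449562, f(m) = 0.011746 > 0 → root in [0.441500, 0.449562]
step 5: m = 0.445531, f(m) = 0.002617 > 0 → root in [0.441500, 0.445531]
Midpoint of [0.441500, 0.445531] = 0.443516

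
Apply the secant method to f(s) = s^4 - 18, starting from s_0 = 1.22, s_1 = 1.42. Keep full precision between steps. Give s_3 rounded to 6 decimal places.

f(s_0) = -15.784665, f(s_1) = -13.934131
s_2 = 1.420000 - (-13.934131)·(1.420000 - 1.220000)/(-13.934131 - (-15.784665)) = 2.925958; f(s_2) = 55.294615
s_3 = 2.925958 - (55.294615)·(2.925958 - 1.420000)/(55.294615 - (-13.934131)) = 1.723114; f(s_3) = -9.184313

1.723114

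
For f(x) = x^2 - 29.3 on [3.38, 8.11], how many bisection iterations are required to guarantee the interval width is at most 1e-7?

Initial width b − a = 8.11 − 3.38 = 4.730000.
After n steps the width is (b−a)/2^n; need (b−a)/2^n ≤ 1e-7.
So n ≥ log₂(4.730000/1e-7) = log₂(47300000.0000) ≈ 25.4953.
Hence n = 26.

26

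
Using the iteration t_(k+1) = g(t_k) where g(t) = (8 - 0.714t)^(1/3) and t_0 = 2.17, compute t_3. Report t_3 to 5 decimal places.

1.88106

t_1 = g(2.170000) = 1.861518
t_2 = g(1.861518) = 1.882468
t_3 = g(1.882468) = 1.881060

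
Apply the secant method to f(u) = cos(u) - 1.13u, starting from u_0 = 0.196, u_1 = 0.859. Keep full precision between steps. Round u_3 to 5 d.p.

0.68444

f(u_0) = 0.759373, f(u_1) = -0.317475
u_2 = 0.859000 - (-0.317475)·(0.859000 - 0.196000)/(-0.317475 - (0.759373)) = 0.663535; f(u_2) = 0.038025
u_3 = 0.663535 - (0.038025)·(0.663535 - 0.859000)/(0.038025 - (-0.317475)) = 0.684443; f(u_3) = 0.001352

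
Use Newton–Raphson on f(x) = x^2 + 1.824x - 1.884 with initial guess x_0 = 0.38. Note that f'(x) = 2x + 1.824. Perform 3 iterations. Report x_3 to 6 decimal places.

0.735952

x_0 = 0.380000: f = -1.046480, f' = 2.584000 → x_1 = 0.380000 - (-1.046480)/(2.584000) = 0.784985
x_1 = 0.784985: f = 0.164012, f' = 3.393969 → x_2 = 0.784985 - (0.164012)/(3.393969) = 0.736660
x_2 = 0.736660: f = 0.002335, f' = 3.297320 → x_3 = 0.736660 - (0.002335)/(3.297320) = 0.735952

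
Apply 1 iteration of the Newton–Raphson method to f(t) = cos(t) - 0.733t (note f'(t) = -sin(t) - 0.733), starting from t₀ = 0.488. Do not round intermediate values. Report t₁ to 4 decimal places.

0.9253

Newton update: t ← t − f(t)/f'(t).
t_0 = 0.488000: f = 0.525568, f' = -1.201860 → t_1 = 0.488000 - (0.525568)/(-1.201860) = 0.925296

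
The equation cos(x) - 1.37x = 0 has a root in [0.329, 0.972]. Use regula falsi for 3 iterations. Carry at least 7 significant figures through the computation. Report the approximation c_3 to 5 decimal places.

0.60163

f(0.329000) = 0.495636, f(0.972000) = -0.767991
step 1: c = 0.581206, f(c) = 0.039550 > 0 → new bracket [0.581206, 0.972000]
step 2: c = 0.600345, f(c) = 0.002668 > 0 → new bracket [0.600345, 0.972000]
step 3: c = 0.601632, f(c) = 0.000178 > 0 → new bracket [0.601632, 0.972000]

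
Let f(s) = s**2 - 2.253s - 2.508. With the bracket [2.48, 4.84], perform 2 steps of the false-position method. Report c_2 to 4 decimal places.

f(2.480000) = -1.945040, f(4.840000) = 10.013080
step 1: c = 2.863864, f(c) = -0.758568 < 0 → new bracket [2.863864, 4.840000]
step 2: c = 3.003029, f(c) = -0.255642 < 0 → new bracket [3.003029, 4.840000]

3.0030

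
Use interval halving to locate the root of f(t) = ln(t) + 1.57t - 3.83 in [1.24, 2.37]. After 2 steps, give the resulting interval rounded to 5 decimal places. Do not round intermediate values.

[1.80500, 2.08750]

f(1.240000) = -1.668089, f(2.370000) = 0.753790 (opposite signs)
step 1: m = 1.805000, f(m) = -0.405589 < 0 → root in [1.805000, 2.370000]
step 2: m = 2.087500, f(m) = 0.183342 > 0 → root in [1.805000, 2.087500]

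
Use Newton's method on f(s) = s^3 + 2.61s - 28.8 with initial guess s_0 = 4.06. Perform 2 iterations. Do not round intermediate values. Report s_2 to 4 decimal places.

2.8154

Newton update: s ← s − f(s)/f'(s).
f'(s) = 3s^2 + 2.61
s_0 = 4.060000: f = 48.720016, f' = 52.060800 → s_1 = 4.060000 - (48.720016)/(52.060800) = 3.124171
s_1 = 3.124171: f = 9.847378, f' = 31.891330 → s_2 = 3.124171 - (9.847378)/(31.891330) = 2.815392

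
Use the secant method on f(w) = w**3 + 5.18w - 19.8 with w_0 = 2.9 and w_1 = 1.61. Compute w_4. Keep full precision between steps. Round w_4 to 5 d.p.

2.08053

f(w_0) = 19.611000, f(w_1) = -7.286919
w_2 = 1.610000 - (-7.286919)·(1.610000 - 2.900000)/(-7.286919 - (19.611000)) = 1.959474; f(w_2) = -2.126448
w_3 = 1.959474 - (-2.126448)·(1.959474 - 1.610000)/(-2.126448 - (-7.286919)) = 2.103480; f(w_3) = 0.403143
w_4 = 2.103480 - (0.403143)·(2.103480 - 1.959474)/(0.403143 - (-2.126448)) = 2.080530; f(w_4) = -0.017068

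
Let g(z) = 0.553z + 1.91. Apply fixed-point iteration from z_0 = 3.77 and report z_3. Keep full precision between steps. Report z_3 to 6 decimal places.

4.187879

z_1 = g(3.770000) = 3.994810
z_2 = g(3.994810) = 4.119130
z_3 = g(4.119130) = 4.187879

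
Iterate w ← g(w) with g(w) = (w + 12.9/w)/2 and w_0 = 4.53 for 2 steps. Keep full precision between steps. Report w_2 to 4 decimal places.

w_1 = g(4.530000) = 3.688841
w_2 = g(3.688841) = 3.592937

3.5929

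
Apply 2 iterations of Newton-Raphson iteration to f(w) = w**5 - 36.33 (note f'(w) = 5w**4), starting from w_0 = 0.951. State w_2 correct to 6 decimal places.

7.716104

Newton update: w ← w − f(w)/f'(w).
w_0 = 0.951000: f = -35.552138, f' = 4.089706 → w_1 = 0.951000 - (-35.552138)/(4.089706) = 9.644079
w_1 = 9.644079: f = 83390.146999, f' = 43252.690513 → w_2 = 9.644079 - (83390.146999)/(43252.690513) = 7.716104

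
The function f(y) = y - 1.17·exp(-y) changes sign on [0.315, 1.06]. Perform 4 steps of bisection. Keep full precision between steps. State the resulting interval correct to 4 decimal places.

f(0.315000) = -0.538853, f(1.060000) = 0.654647 (opposite signs)
step 1: m = 0.687500, f(m) = 0.099187 > 0 → root in [0.315000, 0.687500]
step 2: m = 0.501250, f(m) = -0.207504 < 0 → root in [0.501250, 0.687500]
step 3: m = 0.594375, f(m) = -0.051357 < 0 → root in [0.594375, 0.687500]
step 4: m = 0.640937, f(m) = 0.024583 > 0 → root in [0.594375, 0.640937]

[0.5944, 0.6409]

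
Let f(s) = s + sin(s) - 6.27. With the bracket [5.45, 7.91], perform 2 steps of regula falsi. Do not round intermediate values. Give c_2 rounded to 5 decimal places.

False-position update: c = (a·f(b) − b·f(a))/(f(b) − f(a)); replace the endpoint whose sign matches f(c).
f(5.450000) = -1.560077, f(7.910000) = 2.638431
step 1: c = 6.364084, f(c) = 0.174895 > 0 → new bracket [5.450000, 6.364084]
step 2: c = 6.271939, f(c) = -0.009306 < 0 → new bracket [6.271939, 6.364084]

6.27194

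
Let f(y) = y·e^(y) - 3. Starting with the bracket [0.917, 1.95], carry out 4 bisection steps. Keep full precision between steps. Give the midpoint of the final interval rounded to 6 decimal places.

1.078406

f(0.917000) = -0.705873, f(1.950000) = 10.705941 (opposite signs)
step 1: m = 1.433500, f(m) = 3.011168 > 0 → root in [0.917000, 1.433500]
step 2: m = 1.175250, f(m) = 0.806579 > 0 → root in [0.917000, 1.175250]
step 3: m = 1.046125, f(m) = -0.022101 < 0 → root in [1.046125, 1.175250]
step 4: m = 1.110688, f(m) = 0.372542 > 0 → root in [1.046125, 1.110688]
Midpoint of [1.046125, 1.110688] = 1.078406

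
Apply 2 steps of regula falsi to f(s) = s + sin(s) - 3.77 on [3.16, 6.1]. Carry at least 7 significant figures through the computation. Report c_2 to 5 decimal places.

4.30668

f(3.160000) = -0.628406, f(6.100000) = 2.147837
step 1: c = 3.825473, f(c) = -0.576333 < 0 → new bracket [3.825473, 6.100000]
step 2: c = 4.306678, f(c) = -0.382144 < 0 → new bracket [4.306678, 6.100000]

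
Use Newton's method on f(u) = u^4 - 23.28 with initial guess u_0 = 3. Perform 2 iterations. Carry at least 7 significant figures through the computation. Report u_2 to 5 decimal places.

f'(u) = 4u^3
u_0 = 3.000000: f = 57.720000, f' = 108.000000 → u_1 = 3.000000 - (57.720000)/(108.000000) = 2.465556
u_1 = 2.465556: f = 13.673806, f' = 59.952096 → u_2 = 2.465556 - (13.673806)/(59.952096) = 2.237477

2.23748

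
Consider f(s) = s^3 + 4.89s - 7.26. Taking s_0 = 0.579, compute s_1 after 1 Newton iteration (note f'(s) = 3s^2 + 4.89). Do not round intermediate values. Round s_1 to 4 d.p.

Newton update: s ← s − f(s)/f'(s).
s_0 = 0.579000: f = -4.234585, f' = 5.895723 → s_1 = 0.579000 - (-4.234585)/(5.895723) = 1.297247

1.2972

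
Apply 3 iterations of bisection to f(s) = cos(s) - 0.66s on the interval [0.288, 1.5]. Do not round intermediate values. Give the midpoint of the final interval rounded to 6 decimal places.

f(0.288000) = 0.768734, f(1.500000) = -0.919263 (opposite signs)
step 1: m = 0.894000, f(m) = 0.036259 > 0 → root in [0.894000, 1.500000]
step 2: m = 1.197000, f(m) = -0.424868 < 0 → root in [0.894000, 1.197000]
step 3: m = 1.045500, f(m) = -0.188561 < 0 → root in [0.894000, 1.045500]
Midpoint of [0.894000, 1.045500] = 0.969750

0.969750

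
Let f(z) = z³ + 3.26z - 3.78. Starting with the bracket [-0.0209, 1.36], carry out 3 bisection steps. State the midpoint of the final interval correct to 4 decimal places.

0.9285

f(-0.020900) = -3.848143, f(1.360000) = 3.169056 (opposite signs)
step 1: m = 0.669550, f(m) = -1.297110 < 0 → root in [0.669550, 1.360000]
step 2: m = 1.014775, f(m) = 0.573150 > 0 → root in [0.669550, 1.014775]
step 3: m = 0.842163, f(m) = -0.437257 < 0 → root in [0.842163, 1.014775]
Midpoint of [0.842163, 1.014775] = 0.928469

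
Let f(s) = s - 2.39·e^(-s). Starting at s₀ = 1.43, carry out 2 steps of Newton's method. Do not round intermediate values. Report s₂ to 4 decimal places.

0.9360

f'(s) = 1 + 2.39·e^(-s)
s_0 = 1.430000: f = 0.858052, f' = 1.571948 → s_1 = 1.430000 - (0.858052)/(1.571948) = 0.884148
s_1 = 0.884148: f = -0.103080, f' = 1.987228 → s_2 = 0.884148 - (-0.103080)/(1.987228) = 0.936019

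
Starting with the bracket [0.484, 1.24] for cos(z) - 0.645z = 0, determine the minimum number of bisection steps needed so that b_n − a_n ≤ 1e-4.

Initial width b − a = 1.24 − 0.484 = 0.756000.
After n steps the width is (b−a)/2^n; need (b−a)/2^n ≤ 1e-4.
So n ≥ log₂(0.756000/1e-4) = log₂(7560.0000) ≈ 12.8842.
Hence n = 13.

13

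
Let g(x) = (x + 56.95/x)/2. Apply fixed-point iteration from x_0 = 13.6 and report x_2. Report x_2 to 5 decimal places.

x_1 = g(13.600000) = 8.893750
x_2 = g(8.893750) = 7.648562

7.64856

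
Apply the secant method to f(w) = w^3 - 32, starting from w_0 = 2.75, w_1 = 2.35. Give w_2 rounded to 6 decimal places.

3.323123

f(w_0) = -11.203125, f(w_1) = -19.022125
w_2 = 2.350000 - (-19.022125)·(2.350000 - 2.750000)/(-19.022125 - (-11.203125)) = 3.323123; f(w_2) = 4.697739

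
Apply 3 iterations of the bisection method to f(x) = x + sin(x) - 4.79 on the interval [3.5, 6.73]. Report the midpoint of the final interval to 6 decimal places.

5.316875

f(3.500000) = -1.640783, f(6.730000) = 2.372095 (opposite signs)
step 1: m = 5.115000, f(m) = -0.595041 < 0 → root in [5.115000, 6.730000]
step 2: m = 5.922500, f(m) = 0.779584 > 0 → root in [5.115000, 5.922500]
step 3: m = 5.518750, f(m) = 0.036620 > 0 → root in [5.115000, 5.518750]
Midpoint of [5.115000, 5.518750] = 5.316875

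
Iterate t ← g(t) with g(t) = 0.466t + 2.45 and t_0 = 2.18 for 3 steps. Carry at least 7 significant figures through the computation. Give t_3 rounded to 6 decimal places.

t_1 = g(2.180000) = 3.465880
t_2 = g(3.465880) = 4.065100
t_3 = g(4.065100) = 4.344337

4.344337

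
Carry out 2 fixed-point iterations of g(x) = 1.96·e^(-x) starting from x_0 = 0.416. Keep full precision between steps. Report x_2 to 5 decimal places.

0.53793

x_1 = g(0.416000) = 1.292973
x_2 = g(1.292973) = 0.537929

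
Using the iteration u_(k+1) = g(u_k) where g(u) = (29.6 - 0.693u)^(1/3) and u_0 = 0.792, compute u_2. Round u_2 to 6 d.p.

u_1 = g(0.792000) = 3.074122
u_2 = g(3.074122) = 3.017294

3.017294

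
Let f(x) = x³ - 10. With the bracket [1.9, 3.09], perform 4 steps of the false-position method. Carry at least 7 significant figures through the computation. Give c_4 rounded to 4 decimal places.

2.1511

f(1.900000) = -3.141000, f(3.090000) = 19.503629
step 1: c = 2.065063, f(c) = -1.193570 < 0 → new bracket [2.065063, 3.090000]
step 2: c = 2.124169, f(c) = -0.415547 < 0 → new bracket [2.124169, 3.090000]
step 3: c = 2.144318, f(c) = -0.140211 < 0 → new bracket [2.144318, 3.090000]
step 4: c = 2.151068, f(c) = -0.046807 < 0 → new bracket [2.151068, 3.090000]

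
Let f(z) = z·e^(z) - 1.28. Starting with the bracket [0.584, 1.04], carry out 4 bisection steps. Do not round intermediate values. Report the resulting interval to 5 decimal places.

f(0.584000) = -0.232773, f(1.040000) = 1.662386 (opposite signs)
step 1: m = 0.812000, f(m) = 0.548956 > 0 → root in [0.584000, 0.812000]
step 2: m = 0.698000, f(m) = 0.122791 > 0 → root in [0.584000, 0.698000]
step 3: m = 0.641000, f(m) = -0.063140 < 0 → root in [0.641000, 0.698000]
step 4: m = 0.669500, f(m) = 0.027708 > 0 → root in [0.641000, 0.669500]

[0.64100, 0.66950]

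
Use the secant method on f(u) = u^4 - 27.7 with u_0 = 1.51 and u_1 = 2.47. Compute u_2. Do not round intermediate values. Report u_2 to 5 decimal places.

2.18457

Secant update: u_(k+1) = u_k − f(u_k)·(u_k − u_(k-1))/(f(u_k) − f(u_(k-1))).
f(u_0) = -22.501144, f(u_1) = 9.520981
u_2 = 2.470000 - (9.520981)·(2.470000 - 1.510000)/(9.520981 - (-22.501144)) = 2.184568; f(u_2) = -4.924799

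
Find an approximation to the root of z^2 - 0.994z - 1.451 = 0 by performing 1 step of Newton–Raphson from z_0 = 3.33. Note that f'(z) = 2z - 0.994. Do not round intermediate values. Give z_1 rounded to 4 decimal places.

2.2132

z_0 = 3.330000: f = 6.327880, f' = 5.666000 → z_1 = 3.330000 - (6.327880)/(5.666000) = 2.213184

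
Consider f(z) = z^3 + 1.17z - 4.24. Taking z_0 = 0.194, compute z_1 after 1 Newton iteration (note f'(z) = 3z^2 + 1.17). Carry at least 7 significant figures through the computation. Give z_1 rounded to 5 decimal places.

z_0 = 0.194000: f = -4.005719, f' = 1.282908 → z_1 = 0.194000 - (-4.005719)/(1.282908) = 3.316374

3.31637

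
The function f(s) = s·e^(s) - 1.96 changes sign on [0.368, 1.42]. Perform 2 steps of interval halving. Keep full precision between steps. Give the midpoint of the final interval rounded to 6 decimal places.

f(0.368000) = -1.428298, f(1.420000) = 3.914711 (opposite signs)
step 1: m = 0.894000, f(m) = 0.225731 > 0 → root in [0.368000, 0.894000]
step 2: m = 0.631000, f(m) = -0.774042 < 0 → root in [0.631000, 0.894000]
Midpoint of [0.631000, 0.894000] = 0.762500

0.762500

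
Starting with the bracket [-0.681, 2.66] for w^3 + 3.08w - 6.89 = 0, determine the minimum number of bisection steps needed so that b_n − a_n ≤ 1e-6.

Initial width b − a = 2.66 − -0.681 = 3.341000.
After n steps the width is (b−a)/2^n; need (b−a)/2^n ≤ 1e-6.
So n ≥ log₂(3.341000/1e-6) = log₂(3341000.0000) ≈ 21.6718.
Hence n = 22.

22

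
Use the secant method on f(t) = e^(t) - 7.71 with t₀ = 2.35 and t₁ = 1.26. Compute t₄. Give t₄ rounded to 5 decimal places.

f(t_0) = 2.775570, f(t_1) = -4.184579
t_2 = 1.260000 - (-4.184579)·(1.260000 - 2.350000)/(-4.184579 - (2.775570)) = 1.915330; f(t_2) = -0.920824
t_3 = 1.915330 - (-0.920824)·(1.915330 - 1.260000)/(-0.920824 - (-4.184579)) = 2.100222; f(t_3) = 0.457983
t_4 = 2.100222 - (0.457983)·(2.100222 - 1.915330)/(0.457983 - (-0.920824)) = 2.038808; f(t_4) = -0.028550

2.03881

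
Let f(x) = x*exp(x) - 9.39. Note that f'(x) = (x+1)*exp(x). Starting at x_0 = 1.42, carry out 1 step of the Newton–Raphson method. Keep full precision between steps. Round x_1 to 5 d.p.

Newton update: x ← x − f(x)/f'(x).
x_0 = 1.420000: f = -3.515289, f' = 10.011831 → x_1 = 1.420000 - (-3.515289)/(10.011831) = 1.771113

1.77111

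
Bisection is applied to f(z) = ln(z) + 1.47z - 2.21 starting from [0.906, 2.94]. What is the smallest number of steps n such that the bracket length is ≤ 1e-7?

Initial width b − a = 2.94 − 0.906 = 2.034000.
After n steps the width is (b−a)/2^n; need (b−a)/2^n ≤ 1e-7.
So n ≥ log₂(2.034000/1e-7) = log₂(20340000.0000) ≈ 24.2778.
Hence n = 25.

25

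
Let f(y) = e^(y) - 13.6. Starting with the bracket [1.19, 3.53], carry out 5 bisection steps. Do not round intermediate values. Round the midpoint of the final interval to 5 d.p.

f(1.190000) = -10.312919, f(3.530000) = 20.523968 (opposite signs)
step 1: m = 2.360000, f(m) = -3.009049 < 0 → root in [2.360000, 3.530000]
step 2: m = 2.945000, f(m) = 5.410662 > 0 → root in [2.360000, 2.945000]
step 3: m = 2.652500, f(m) = 0.589468 > 0 → root in [2.360000, 2.652500]
step 4: m = 2.506250, f(m) = -1.341127 < 0 → root in [2.506250, 2.652500]
step 5: m = 2.579375, f(m) = -0.411107 < 0 → root in [2.579375, 2.652500]
Midpoint of [2.579375, 2.652500] = 2.615937

2.61594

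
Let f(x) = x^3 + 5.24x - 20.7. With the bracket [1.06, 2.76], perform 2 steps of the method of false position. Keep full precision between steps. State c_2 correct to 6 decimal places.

2.075922

f(1.060000) = -13.954584, f(2.760000) = 14.786976
step 1: c = 1.885383, f(c) = -4.118682 < 0 → new bracket [1.885383, 2.760000]
step 2: c = 2.075922, f(c) = -0.876080 < 0 → new bracket [2.075922, 2.760000]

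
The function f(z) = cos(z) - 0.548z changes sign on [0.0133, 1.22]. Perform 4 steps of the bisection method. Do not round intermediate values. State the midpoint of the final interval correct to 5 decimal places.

f(0.013300) = 0.992623, f(1.220000) = -0.324914 (opposite signs)
step 1: m = 0.616650, f(m) = 0.477896 > 0 → root in [0.616650, 1.220000]
step 2: m = 0.918325, f(m) = 0.103910 > 0 → root in [0.918325, 1.220000]
step 3: m = 1.069163, f(m) = -0.105042 < 0 → root in [0.918325, 1.069163]
step 4: m = 0.993744, f(m) = 0.000985 > 0 → root in [0.993744, 1.069163]
Midpoint of [0.993744, 1.069163] = 1.031453

1.03145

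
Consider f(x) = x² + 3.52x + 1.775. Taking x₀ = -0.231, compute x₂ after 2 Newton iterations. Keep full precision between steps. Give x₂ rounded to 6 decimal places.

-0.609035

Newton update: x ← x − f(x)/f'(x).
f'(x) = 2x + 3.52
x_0 = -0.231000: f = 1.015241, f' = 3.058000 → x_1 = -0.231000 - (1.015241)/(3.058000) = -0.562995
x_1 = -0.562995: f = 0.110221, f' = 2.394010 → x_2 = -0.562995 - (0.110221)/(2.394010) = -0.609035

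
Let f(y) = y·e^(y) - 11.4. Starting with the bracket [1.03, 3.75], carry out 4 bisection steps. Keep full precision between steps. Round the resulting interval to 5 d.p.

[1.71000, 1.88000]

f(1.030000) = -8.514902, f(3.750000) = 148.054058 (opposite signs)
step 1: m = 2.390000, f(m) = 14.683251 > 0 → root in [1.030000, 2.390000]
step 2: m = 1.710000, f(m) = -1.945476 < 0 → root in [1.710000, 2.390000]
step 3: m = 2.050000, f(m) = 4.524197 > 0 → root in [1.710000, 2.050000]
step 4: m = 1.880000, f(m) = 0.920589 > 0 → root in [1.710000, 1.880000]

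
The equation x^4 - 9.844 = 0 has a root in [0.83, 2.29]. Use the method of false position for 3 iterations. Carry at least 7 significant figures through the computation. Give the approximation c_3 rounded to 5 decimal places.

1.70734

f(0.830000) = -9.369417, f(2.290000) = 17.656585
step 1: c = 1.336155, f(c) = -6.656667 < 0 → new bracket [1.336155, 2.290000]
step 2: c = 1.597306, f(c) = -3.334427 < 0 → new bracket [1.597306, 2.290000]
step 3: c = 1.707341, f(c) = -1.346705 < 0 → new bracket [1.707341, 2.290000]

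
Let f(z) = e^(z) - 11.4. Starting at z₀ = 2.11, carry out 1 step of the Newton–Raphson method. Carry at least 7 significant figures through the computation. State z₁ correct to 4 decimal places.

f'(z) = e^(z)
z_0 = 2.110000: f = -3.151759, f' = 8.248241 → z_1 = 2.110000 - (-3.151759)/(8.248241) = 2.492113

2.4921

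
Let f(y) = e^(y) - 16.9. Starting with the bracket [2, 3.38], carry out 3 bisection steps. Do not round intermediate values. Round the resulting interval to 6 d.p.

f(2.000000) = -9.510944, f(3.380000) = 12.470771 (opposite signs)
step 1: m = 2.690000, f(m) = -2.168324 < 0 → root in [2.690000, 3.380000]
step 2: m = 3.035000, f(m) = 3.900978 > 0 → root in [2.690000, 3.035000]
step 3: m = 2.862500, f(m) = 0.605235 > 0 → root in [2.690000, 2.862500]

[2.690000, 2.862500]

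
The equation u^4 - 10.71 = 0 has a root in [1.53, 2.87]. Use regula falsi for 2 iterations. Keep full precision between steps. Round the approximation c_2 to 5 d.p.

f(1.530000) = -5.230187, f(2.870000) = 57.136522
step 1: c = 1.642375, f(c) = -3.434059 < 0 → new bracket [1.642375, 2.870000]
step 2: c = 1.711975, f(c) = -2.120063 < 0 → new bracket [1.711975, 2.870000]

1.71198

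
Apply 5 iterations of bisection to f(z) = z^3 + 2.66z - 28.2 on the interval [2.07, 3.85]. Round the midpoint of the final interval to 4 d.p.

f(2.070000) = -13.824057, f(3.850000) = 39.107625 (opposite signs)
step 1: m = 2.960000, f(m) = 5.607936 > 0 → root in [2.070000, 2.960000]
step 2: m = 2.515000, f(m) = -5.602159 < 0 → root in [2.515000, 2.960000]
step 3: m = 2.737500, f(m) = -0.403682 < 0 → root in [2.737500, 2.960000]
step 4: m = 2.848750, f(m) = 2.496354 > 0 → root in [2.737500, 2.848750]
step 5: m = 2.793125, f(m) = 1.020409 > 0 → root in [2.737500, 2.793125]
Midpoint of [2.737500, 2.793125] = 2.765312

2.7653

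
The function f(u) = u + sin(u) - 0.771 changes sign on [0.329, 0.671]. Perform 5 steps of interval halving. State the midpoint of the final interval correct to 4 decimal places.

0.3878

f(0.329000) = -0.118903, f(0.671000) = 0.521769 (opposite signs)
step 1: m = 0.500000, f(m) = 0.208426 > 0 → root in [0.329000, 0.500000]
step 2: m = 0.414500, f(m) = 0.046232 > 0 → root in [0.329000, 0.414500]
step 3: m = 0.371750, f(m) = -0.036004 < 0 → root in [0.371750, 0.414500]
step 4: m = 0.393125, f(m) = 0.005202 > 0 → root in [0.371750, 0.393125]
step 5: m = 0.382437, f(m) = -0.015380 < 0 → root in [0.382437, 0.393125]
Midpoint of [0.382437, 0.393125] = 0.387781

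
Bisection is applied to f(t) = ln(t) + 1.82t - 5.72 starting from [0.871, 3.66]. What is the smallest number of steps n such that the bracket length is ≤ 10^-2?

Initial width b − a = 3.66 − 0.871 = 2.789000.
After n steps the width is (b−a)/2^n; need (b−a)/2^n ≤ 10^-2.
So n ≥ log₂(2.789000/10^-2) = log₂(278.9000) ≈ 8.1236.
Hence n = 9.

9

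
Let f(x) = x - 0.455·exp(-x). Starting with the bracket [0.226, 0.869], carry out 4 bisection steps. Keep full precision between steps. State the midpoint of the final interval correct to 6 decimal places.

f(0.226000) = -0.136962, f(0.869000) = 0.678186 (opposite signs)
step 1: m = 0.547500, f(m) = 0.284331 > 0 → root in [0.226000, 0.547500]
step 2: m = 0.386750, f(m) = 0.077686 > 0 → root in [0.226000, 0.386750]
step 3: m = 0.306375, f(m) = -0.028555 < 0 → root in [0.306375, 0.386750]
step 4: m = 0.346562, f(m) = 0.024825 > 0 → root in [0.306375, 0.346562]
Midpoint of [0.306375, 0.346562] = 0.326469

0.326469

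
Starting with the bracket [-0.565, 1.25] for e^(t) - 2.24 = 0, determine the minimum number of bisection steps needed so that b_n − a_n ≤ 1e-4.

15

Initial width b − a = 1.25 − -0.565 = 1.815000.
After n steps the width is (b−a)/2^n; need (b−a)/2^n ≤ 1e-4.
So n ≥ log₂(1.815000/1e-4) = log₂(18150.0000) ≈ 14.1477.
Hence n = 15.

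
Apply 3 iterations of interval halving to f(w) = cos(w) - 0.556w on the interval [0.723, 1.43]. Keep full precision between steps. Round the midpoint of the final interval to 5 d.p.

1.03231

f(0.723000) = 0.347836, f(1.430000) = -0.654748 (opposite signs)
step 1: m = 1.076500, f(m) = -0.124122 < 0 → root in [0.723000, 1.076500]
step 2: m = 0.899750, f(m) = 0.121545 > 0 → root in [0.899750, 1.076500]
step 3: m = 0.988125, f(m) = 0.000859 > 0 → root in [0.988125, 1.076500]
Midpoint of [0.988125, 1.076500] = 1.032312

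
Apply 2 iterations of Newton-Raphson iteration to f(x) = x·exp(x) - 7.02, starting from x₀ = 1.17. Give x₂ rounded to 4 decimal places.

1.5339

Newton update: x ← x − f(x)/f'(x).
f'(x) = (x + 1)·exp(x)
x_0 = 1.170000: f = -3.250269, f' = 6.991724 → x_1 = 1.170000 - (-3.250269)/(6.991724) = 1.634874
x_1 = 1.634874: f = 1.364957, f' = 13.513767 → x_2 = 1.634874 - (1.364957)/(13.513767) = 1.533869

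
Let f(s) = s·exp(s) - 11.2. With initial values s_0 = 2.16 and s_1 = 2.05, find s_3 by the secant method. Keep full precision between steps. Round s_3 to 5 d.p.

Secant update: s_(k+1) = s_k − f(s_k)·(s_k − s_(k-1))/(f(s_k) − f(s_(k-1))).
f(s_0) = 7.529657, f(s_1) = 4.724197
s_2 = 2.050000 - (4.724197)·(2.050000 - 2.160000)/(4.724197 - (7.529657)) = 1.864768; f(s_2) = 0.836025
s_3 = 1.864768 - (0.836025)·(1.864768 - 2.050000)/(0.836025 - (4.724197)) = 1.824940; f(s_3) = 0.119042

1.82494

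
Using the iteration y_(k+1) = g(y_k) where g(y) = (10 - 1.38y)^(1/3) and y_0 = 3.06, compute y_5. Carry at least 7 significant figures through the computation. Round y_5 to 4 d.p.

y_1 = g(3.060000) = 1.794344
y_2 = g(1.794344) = 1.959503
y_3 = g(1.959503) = 1.939513
y_4 = g(1.939513) = 1.941954
y_5 = g(1.941954) = 1.941656

1.9417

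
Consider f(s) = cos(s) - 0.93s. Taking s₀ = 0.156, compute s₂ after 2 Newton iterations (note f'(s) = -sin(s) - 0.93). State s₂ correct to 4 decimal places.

Newton update: s ← s − f(s)/f'(s).
s_0 = 0.156000: f = 0.842777, f' = -1.085368 → s_1 = 0.156000 - (0.842777)/(-1.085368) = 0.932489
s_1 = 0.932489: f = -0.271378, f' = -1.733106 → s_2 = 0.932489 - (-0.271378)/(-1.733106) = 0.775904

0.7759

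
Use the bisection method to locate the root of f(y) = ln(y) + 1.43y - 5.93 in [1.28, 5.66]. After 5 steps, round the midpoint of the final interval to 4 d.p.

f(1.280000) = -3.852740, f(5.660000) = 3.897224 (opposite signs)
step 1: m = 3.470000, f(m) = 0.276255 > 0 → root in [1.280000, 3.470000]
step 2: m = 2.375000, f(m) = -1.668753 < 0 → root in [2.375000, 3.470000]
step 3: m = 2.922500, f(m) = -0.678386 < 0 → root in [2.922500, 3.470000]
step 4: m = 3.196250, f(m) = -0.197384 < 0 → root in [3.196250, 3.470000]
step 5: m = 3.333125, f(m) = 0.040279 > 0 → root in [3.196250, 3.333125]
Midpoint of [3.196250, 3.333125] = 3.264687

3.2647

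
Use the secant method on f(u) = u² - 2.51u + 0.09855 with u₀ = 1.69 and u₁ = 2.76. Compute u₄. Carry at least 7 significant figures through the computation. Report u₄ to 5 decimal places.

2.47076

f(u_0) = -1.287250, f(u_1) = 0.788550
u_2 = 2.760000 - (0.788550)·(2.760000 - 1.690000)/(0.788550 - (-1.287250)) = 2.353531; f(u_2) = -0.269705
u_3 = 2.353531 - (-0.269705)·(2.353531 - 2.760000)/(-0.269705 - (0.788550)) = 2.457123; f(u_3) = -0.031376
u_4 = 2.457123 - (-0.031376)·(2.457123 - 2.353531)/(-0.031376 - (-0.269705)) = 2.470761; f(u_4) = 0.001599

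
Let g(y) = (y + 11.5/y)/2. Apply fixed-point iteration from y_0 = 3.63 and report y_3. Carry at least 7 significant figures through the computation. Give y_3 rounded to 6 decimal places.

y_1 = g(3.630000) = 3.399022
y_2 = g(3.399022) = 3.391174
y_3 = g(3.391174) = 3.391165

3.391165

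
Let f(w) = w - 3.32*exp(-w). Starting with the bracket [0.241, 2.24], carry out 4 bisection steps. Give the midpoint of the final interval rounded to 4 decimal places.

f(0.241000) = -2.367994, f(2.240000) = 1.886558 (opposite signs)
step 1: m = 1.240500, f(m) = 0.280225 > 0 → root in [0.241000, 1.240500]
step 2: m = 0.740750, f(m) = -0.842081 < 0 → root in [0.740750, 1.240500]
step 3: m = 0.990625, f(m) = -0.242239 < 0 → root in [0.990625, 1.240500]
step 4: m = 1.115563, f(m) = 0.027496 > 0 → root in [0.990625, 1.115563]
Midpoint of [0.990625, 1.115563] = 1.053094

1.0531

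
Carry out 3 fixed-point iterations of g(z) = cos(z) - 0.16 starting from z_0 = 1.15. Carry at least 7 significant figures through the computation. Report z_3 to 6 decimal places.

0.530016

z_1 = g(1.150000) = 0.248487
z_2 = g(0.248487) = 0.809286
z_3 = g(0.809286) = 0.530016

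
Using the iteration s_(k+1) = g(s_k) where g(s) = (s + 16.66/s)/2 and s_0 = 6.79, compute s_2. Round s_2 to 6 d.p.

4.113229

s_1 = g(6.790000) = 4.621804
s_2 = g(4.621804) = 4.113229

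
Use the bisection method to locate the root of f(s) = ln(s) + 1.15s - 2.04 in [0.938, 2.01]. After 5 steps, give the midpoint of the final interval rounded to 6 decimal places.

f(0.938000) = -1.025305, f(2.010000) = 0.969635 (opposite signs)
step 1: m = 1.474000, f(m) = 0.043080 > 0 → root in [0.938000, 1.474000]
step 2: m = 1.206000, f(m) = -0.465791 < 0 → root in [1.206000, 1.474000]
step 3: m = 1.340000, f(m) = -0.206330 < 0 → root in [1.340000, 1.474000]
step 4: m = 1.407000, f(m) = -0.080490 < 0 → root in [1.407000, 1.474000]
step 5: m = 1.440500, f(m) = -0.018435 < 0 → root in [1.440500, 1.474000]
Midpoint of [1.440500, 1.474000] = 1.457250

1.457250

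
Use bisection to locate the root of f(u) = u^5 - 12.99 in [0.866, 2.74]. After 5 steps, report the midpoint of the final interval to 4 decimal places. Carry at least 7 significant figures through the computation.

1.6566

f(0.866000) = -12.502932, f(2.740000) = 141.447518 (opposite signs)
step 1: m = 1.803000, f(m) = 6.063670 > 0 → root in [0.866000, 1.803000]
step 2: m = 1.334500, f(m) = -8.757540 < 0 → root in [1.334500, 1.803000]
step 3: m = 1.568750, f(m) = -3.489014 < 0 → root in [1.568750, 1.803000]
step 4: m = 1.685875, f(m) = 0.628424 > 0 → root in [1.568750, 1.685875]
step 5: m = 1.627313, f(m) = -1.578183 < 0 → root in [1.627313, 1.685875]
Midpoint of [1.627313, 1.685875] = 1.656594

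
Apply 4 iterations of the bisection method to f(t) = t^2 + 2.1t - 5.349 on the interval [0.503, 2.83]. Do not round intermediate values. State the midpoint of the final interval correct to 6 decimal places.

1.448344

f(0.503000) = -4.039691, f(2.830000) = 8.602900 (opposite signs)
step 1: m = 1.666500, f(m) = 0.927872 > 0 → root in [0.503000, 1.666500]
step 2: m = 1.084750, f(m) = -1.894342 < 0 → root in [1.084750, 1.666500]
step 3: m = 1.375625, f(m) = -0.567843 < 0 → root in [1.375625, 1.666500]
step 4: m = 1.521063, f(m) = 0.158862 > 0 → root in [1.375625, 1.521063]
Midpoint of [1.375625, 1.521063] = 1.448344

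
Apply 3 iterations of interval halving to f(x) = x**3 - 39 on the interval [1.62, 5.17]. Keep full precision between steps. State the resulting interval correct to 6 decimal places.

[2.951250, 3.395000]

f(1.620000) = -34.748472, f(5.170000) = 99.188413 (opposite signs)
step 1: m = 3.395000, f(m) = 0.130855 > 0 → root in [1.620000, 3.395000]
step 2: m = 2.507500, f(m) = -23.233953 < 0 → root in [2.507500, 3.395000]
step 3: m = 2.951250, f(m) = -13.294977 < 0 → root in [2.951250, 3.395000]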